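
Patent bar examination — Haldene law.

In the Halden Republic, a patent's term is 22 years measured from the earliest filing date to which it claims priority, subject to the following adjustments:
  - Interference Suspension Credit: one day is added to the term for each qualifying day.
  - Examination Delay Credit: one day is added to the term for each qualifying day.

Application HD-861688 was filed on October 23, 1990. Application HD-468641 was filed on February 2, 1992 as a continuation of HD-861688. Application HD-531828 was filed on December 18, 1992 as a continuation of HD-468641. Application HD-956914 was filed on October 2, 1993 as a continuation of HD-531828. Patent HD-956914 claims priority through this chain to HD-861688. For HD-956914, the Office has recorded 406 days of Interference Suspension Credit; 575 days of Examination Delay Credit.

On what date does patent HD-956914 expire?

Earliest priority filing: 23 October 1990.
Base term: 23 October 1990 + 22 years → 23 October 2012.
Interference Suspension Credit: +406 days → 3 December 2013.
Examination Delay Credit: +575 days → 1 July 2015.

July 1, 2015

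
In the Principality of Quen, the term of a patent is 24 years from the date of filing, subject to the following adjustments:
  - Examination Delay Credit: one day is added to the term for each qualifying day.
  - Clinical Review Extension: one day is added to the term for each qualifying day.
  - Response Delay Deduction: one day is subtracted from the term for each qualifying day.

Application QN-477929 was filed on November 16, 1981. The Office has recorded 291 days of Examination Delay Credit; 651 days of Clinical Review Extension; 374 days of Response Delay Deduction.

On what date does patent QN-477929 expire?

Base term: filing date + 24 years → 16 November 2005.
Examination Delay Credit: +291 days → 3 September 2006.
Clinical Review Extension: +651 days → 15 June 2008.
Response Delay Deduction: −374 days → 7 June 2007.

2007-06-07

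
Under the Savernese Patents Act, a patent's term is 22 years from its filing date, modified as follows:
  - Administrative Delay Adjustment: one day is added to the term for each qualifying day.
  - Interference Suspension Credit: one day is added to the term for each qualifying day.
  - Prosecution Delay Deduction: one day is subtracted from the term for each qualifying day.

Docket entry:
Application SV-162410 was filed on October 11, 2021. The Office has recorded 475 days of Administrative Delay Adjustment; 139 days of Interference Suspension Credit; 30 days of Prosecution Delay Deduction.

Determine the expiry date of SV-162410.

Base term: filing date + 22 years → 11 October 2043.
Administrative Delay Adjustment: +475 days → 28 January 2045.
Interference Suspension Credit: +139 days → 16 June 2045.
Prosecution Delay Deduction: −30 days → 17 May 2045.

2045-05-17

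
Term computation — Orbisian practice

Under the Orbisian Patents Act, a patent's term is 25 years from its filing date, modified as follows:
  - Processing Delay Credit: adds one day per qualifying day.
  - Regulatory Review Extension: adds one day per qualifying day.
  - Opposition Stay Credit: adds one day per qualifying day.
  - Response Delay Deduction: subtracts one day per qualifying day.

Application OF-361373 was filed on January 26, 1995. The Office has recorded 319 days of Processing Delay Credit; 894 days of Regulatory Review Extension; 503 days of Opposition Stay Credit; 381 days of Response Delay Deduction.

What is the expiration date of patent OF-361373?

2023-09-22

Base term: filing date + 25 years → 26 January 2020.
Processing Delay Credit: +319 days → 10 December 2020.
Regulatory Review Extension: +894 days → 23 May 2023.
Opposition Stay Credit: +503 days → 7 October 2024.
Response Delay Deduction: −381 days → 22 September 2023.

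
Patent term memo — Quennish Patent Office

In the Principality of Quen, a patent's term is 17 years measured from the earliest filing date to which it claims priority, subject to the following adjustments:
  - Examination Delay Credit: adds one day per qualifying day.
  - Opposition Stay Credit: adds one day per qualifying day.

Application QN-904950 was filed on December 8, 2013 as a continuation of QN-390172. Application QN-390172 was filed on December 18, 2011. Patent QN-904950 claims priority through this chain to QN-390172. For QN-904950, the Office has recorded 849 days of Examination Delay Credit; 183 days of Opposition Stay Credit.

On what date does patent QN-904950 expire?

October 16, 2031

Earliest priority filing: 18 December 2011.
Base term: 18 December 2011 + 17 years → 18 December 2028.
Examination Delay Credit: +849 days → 16 April 2031.
Opposition Stay Credit: +183 days → 16 October 2031.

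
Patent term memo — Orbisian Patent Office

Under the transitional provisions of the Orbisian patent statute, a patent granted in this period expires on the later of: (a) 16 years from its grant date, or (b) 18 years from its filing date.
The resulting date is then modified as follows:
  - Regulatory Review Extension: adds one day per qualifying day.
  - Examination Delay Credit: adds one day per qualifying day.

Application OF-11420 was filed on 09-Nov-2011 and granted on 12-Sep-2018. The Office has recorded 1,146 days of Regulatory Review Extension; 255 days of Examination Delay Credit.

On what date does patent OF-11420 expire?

July 14, 2038

(a) grant + 16 years → 12 September 2034.
(b) filing + 18 years → 9 November 2029.
Later of the two: 12 September 2034.
Regulatory Review Extension: +1146 days → 1 November 2037.
Examination Delay Credit: +255 days → 14 July 2038.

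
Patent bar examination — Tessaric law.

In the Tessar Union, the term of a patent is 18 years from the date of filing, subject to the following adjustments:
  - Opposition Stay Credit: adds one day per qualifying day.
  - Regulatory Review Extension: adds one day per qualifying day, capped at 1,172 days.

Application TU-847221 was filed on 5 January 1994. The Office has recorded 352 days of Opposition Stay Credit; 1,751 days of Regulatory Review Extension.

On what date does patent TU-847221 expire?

2016-03-08

Base term: filing date + 18 years → 5 January 2012.
Opposition Stay Credit: +352 days → 22 December 2012.
Regulatory Review Extension: 1751 days claimed exceeds the 1172-day cap, so +1172 days → 8 March 2016.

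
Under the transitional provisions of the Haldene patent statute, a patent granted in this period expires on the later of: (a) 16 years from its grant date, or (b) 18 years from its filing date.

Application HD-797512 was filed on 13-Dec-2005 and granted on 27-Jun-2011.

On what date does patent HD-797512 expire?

(a) grant + 16 years → 27 June 2027.
(b) filing + 18 years → 13 December 2023.
Later of the two: 27 June 2027.

2027-06-27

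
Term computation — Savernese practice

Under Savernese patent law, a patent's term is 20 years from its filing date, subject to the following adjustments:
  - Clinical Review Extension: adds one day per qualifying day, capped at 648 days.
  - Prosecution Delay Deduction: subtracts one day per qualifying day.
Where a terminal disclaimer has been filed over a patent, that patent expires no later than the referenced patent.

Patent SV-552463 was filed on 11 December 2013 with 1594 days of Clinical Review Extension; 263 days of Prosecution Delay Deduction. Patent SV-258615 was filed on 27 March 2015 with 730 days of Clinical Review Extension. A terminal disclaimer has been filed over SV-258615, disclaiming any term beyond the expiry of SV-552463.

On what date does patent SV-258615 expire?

2034-12-31

Natural term of SV-258615:
  Base: filing + 20 years → 27 March 2035.
  Clinical Review Extension: 730 days claimed exceeds the 648-day cap, so +648 days → 3 January 2037.
Expiry of referenced patent SV-552463:
  Base: filing + 20 years → 11 December 2033.
  Clinical Review Extension: 1594 days claimed exceeds the 648-day cap, so +648 days → 20 September 2035.
  Prosecution Delay Deduction: −263 days → 31 December 2034.
Terminal disclaimer: SV-258615 expires on the earlier of 3 January 2037 and 31 December 2034.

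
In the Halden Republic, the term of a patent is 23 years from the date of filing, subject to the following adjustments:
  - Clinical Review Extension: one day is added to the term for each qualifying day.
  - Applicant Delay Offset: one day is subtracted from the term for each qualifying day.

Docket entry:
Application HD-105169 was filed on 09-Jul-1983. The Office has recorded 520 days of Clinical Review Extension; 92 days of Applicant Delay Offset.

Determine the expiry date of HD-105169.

Base term: filing date + 23 years → 9 July 2006.
Clinical Review Extension: +520 days → 11 December 2007.
Applicant Delay Offset: −92 days → 10 September 2007.

2007-09-10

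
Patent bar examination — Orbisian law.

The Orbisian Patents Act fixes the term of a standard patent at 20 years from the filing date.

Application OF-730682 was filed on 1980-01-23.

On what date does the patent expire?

January 23, 2000

Filing date + 20 years → 23 January 2000.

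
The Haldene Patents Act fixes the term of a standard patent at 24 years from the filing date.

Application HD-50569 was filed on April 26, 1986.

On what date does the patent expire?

Filing date + 24 years → 26 April 2010.

2010-04-26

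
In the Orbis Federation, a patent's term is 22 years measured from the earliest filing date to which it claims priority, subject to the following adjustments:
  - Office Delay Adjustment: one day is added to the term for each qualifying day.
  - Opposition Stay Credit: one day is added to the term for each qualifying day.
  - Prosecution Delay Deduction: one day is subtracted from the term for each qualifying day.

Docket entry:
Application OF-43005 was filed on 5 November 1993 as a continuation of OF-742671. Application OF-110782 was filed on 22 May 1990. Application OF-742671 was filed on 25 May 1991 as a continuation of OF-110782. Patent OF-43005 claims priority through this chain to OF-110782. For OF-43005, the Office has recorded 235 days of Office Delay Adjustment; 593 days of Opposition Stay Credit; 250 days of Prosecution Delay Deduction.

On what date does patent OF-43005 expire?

Earliest priority filing: 22 May 1990.
Base term: 22 May 1990 + 22 years → 22 May 2012.
Office Delay Adjustment: +235 days → 12 January 2013.
Opposition Stay Credit: +593 days → 28 August 2014.
Prosecution Delay Deduction: −250 days → 21 December 2013.

December 21, 2013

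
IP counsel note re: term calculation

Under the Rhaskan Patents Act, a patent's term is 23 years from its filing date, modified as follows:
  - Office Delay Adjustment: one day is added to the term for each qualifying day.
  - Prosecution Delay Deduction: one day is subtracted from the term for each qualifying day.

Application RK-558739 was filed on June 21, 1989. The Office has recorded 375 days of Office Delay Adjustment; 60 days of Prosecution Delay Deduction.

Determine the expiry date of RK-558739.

Base term: filing date + 23 years → 21 June 2012.
Office Delay Adjustment: +375 days → 1 July 2013.
Prosecution Delay Deduction: −60 days → 2 May 2013.

May 2, 2013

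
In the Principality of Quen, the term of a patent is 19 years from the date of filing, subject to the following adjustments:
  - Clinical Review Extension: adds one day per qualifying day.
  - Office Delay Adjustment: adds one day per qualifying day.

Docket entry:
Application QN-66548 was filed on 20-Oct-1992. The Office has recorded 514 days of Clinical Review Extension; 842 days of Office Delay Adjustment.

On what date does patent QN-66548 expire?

July 7, 2015

Base term: filing date + 19 years → 20 October 2011.
Clinical Review Extension: +514 days → 17 March 2013.
Office Delay Adjustment: +842 days → 7 July 2015.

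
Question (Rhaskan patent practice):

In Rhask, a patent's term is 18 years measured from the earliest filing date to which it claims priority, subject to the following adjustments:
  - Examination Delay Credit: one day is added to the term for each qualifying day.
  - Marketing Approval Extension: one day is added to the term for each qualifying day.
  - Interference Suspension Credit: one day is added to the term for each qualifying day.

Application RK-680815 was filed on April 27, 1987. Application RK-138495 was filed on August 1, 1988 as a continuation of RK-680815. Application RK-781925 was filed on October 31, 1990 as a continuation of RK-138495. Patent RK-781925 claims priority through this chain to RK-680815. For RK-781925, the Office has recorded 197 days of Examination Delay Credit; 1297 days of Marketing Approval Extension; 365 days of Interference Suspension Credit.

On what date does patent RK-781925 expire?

2010-05-30

Earliest priority filing: 27 April 1987.
Base term: 27 April 1987 + 18 years → 27 April 2005.
Examination Delay Credit: +197 days → 10 November 2005.
Marketing Approval Extension: +1297 days → 30 May 2009.
Interference Suspension Credit: +365 days → 30 May 2010.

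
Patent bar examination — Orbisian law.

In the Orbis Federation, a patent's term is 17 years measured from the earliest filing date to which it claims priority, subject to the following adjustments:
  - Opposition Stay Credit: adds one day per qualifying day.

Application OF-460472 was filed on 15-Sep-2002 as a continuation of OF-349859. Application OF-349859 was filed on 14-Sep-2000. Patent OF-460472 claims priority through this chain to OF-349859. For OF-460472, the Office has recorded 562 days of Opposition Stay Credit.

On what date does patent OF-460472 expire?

March 30, 2019

Earliest priority filing: 14 September 2000.
Base term: 14 September 2000 + 17 years → 14 September 2017.
Opposition Stay Credit: +562 days → 30 March 2019.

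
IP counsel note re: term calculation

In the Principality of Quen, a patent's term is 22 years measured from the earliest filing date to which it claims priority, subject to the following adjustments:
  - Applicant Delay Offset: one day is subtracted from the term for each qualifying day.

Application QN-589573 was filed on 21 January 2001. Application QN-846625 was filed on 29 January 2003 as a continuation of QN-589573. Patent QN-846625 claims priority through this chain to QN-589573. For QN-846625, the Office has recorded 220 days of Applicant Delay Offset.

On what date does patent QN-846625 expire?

Earliest priority filing: 21 January 2001.
Base term: 21 January 2001 + 22 years → 21 January 2023.
Applicant Delay Offset: −220 days → 15 June 2022.

June 15, 2022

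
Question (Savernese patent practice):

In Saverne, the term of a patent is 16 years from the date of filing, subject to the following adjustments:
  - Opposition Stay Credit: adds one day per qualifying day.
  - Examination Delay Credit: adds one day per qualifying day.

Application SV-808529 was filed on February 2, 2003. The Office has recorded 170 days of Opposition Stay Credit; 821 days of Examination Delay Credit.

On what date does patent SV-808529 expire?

October 20, 2021

Base term: filing date + 16 years → 2 February 2019.
Opposition Stay Credit: +170 days → 22 July 2019.
Examination Delay Credit: +821 days → 20 October 2021.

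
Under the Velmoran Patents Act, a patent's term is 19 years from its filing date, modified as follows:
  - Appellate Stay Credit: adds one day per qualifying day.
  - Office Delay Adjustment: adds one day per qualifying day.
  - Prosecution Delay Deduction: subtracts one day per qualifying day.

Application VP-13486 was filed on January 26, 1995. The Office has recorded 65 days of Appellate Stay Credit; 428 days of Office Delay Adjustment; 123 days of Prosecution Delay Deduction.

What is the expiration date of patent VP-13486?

Base term: filing date + 19 years → 26 January 2014.
Appellate Stay Credit: +65 days → 1 April 2014.
Office Delay Adjustment: +428 days → 3 June 2015.
Prosecution Delay Deduction: −123 days → 31 January 2015.

January 31, 2015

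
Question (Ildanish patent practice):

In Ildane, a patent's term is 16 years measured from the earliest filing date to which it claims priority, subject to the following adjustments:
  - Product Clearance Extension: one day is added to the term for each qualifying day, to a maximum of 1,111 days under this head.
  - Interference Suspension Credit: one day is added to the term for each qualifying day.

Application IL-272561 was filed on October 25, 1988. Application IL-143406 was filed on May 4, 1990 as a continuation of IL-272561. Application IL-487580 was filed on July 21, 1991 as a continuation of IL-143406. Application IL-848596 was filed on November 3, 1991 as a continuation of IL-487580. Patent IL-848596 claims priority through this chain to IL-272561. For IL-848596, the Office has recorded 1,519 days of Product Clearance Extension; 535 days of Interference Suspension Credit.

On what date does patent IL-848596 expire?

April 28, 2009

Earliest priority filing: 25 October 1988.
Base term: 25 October 1988 + 16 years → 25 October 2004.
Product Clearance Extension: 1519 days claimed exceeds the 1111-day cap, so +1111 days → 10 November 2007.
Interference Suspension Credit: +535 days → 28 April 2009.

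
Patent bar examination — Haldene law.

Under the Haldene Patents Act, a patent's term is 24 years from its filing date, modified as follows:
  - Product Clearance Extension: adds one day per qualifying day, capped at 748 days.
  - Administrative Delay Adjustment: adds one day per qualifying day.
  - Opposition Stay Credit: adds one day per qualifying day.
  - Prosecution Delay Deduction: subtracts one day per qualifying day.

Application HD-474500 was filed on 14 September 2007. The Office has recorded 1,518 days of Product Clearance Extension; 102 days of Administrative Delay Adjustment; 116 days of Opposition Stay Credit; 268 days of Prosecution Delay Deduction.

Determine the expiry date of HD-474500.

Base term: filing date + 24 years → 14 September 2031.
Product Clearance Extension: 1518 days claimed exceeds the 748-day cap, so +748 days → 1 October 2033.
Administrative Delay Adjustment: +102 days → 11 January 2034.
Opposition Stay Credit: +116 days → 7 May 2034.
Prosecution Delay Deduction: −268 days → 12 August 2033.

2033-08-12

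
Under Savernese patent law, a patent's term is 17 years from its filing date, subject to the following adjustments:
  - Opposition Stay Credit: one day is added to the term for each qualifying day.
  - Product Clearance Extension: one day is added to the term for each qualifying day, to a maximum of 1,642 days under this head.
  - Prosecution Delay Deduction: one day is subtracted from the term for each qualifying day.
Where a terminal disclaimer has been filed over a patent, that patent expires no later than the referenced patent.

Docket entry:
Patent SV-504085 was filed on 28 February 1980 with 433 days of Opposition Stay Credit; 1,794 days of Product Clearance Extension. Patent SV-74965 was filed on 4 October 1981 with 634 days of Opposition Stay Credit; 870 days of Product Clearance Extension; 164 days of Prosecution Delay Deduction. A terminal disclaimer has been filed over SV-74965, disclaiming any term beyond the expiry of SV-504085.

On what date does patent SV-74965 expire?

Natural term of SV-74965:
  Base: filing + 17 years → 4 October 1998.
  Opposition Stay Credit: +634 days → 29 June 2000.
  Product Clearance Extension: 870 days (within the 1642-day cap) → +870 days → 16 November 2002.
  Prosecution Delay Deduction: −164 days → 5 June 2002.
Expiry of referenced patent SV-504085:
  Base: filing + 17 years → 28 February 1997.
  Opposition Stay Credit: +433 days → 7 May 1998.
  Product Clearance Extension: 1794 days claimed exceeds the 1642-day cap, so +1642 days → 4 November 2002.
Terminal disclaimer: SV-74965 expires on the earlier of 5 June 2002 and 4 November 2002.

June 5, 2002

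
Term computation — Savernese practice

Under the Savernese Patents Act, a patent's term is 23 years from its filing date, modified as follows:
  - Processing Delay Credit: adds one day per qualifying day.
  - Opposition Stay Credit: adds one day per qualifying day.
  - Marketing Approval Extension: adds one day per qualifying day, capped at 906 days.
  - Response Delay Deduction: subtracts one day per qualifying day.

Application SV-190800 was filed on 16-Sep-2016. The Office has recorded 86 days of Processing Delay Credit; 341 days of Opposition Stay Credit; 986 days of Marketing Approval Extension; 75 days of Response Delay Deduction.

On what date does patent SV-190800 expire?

Base term: filing date + 23 years → 16 September 2039.
Processing Delay Credit: +86 days → 11 December 2039.
Opposition Stay Credit: +341 days → 16 November 2040.
Marketing Approval Extension: 986 days claimed exceeds the 906-day cap, so +906 days → 11 May 2043.
Response Delay Deduction: −75 days → 25 February 2043.

February 25, 2043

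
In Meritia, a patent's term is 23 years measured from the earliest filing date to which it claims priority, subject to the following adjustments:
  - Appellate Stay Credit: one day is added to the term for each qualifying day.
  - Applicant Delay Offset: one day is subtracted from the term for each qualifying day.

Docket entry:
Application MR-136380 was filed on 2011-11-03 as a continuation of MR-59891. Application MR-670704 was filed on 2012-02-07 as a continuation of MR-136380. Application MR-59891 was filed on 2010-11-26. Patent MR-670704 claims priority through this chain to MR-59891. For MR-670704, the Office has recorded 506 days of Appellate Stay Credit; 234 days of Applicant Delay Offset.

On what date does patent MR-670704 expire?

August 25, 2034

Earliest priority filing: 26 November 2010.
Base term: 26 November 2010 + 23 years → 26 November 2033.
Appellate Stay Credit: +506 days → 16 April 2035.
Applicant Delay Offset: −234 days → 25 August 2034.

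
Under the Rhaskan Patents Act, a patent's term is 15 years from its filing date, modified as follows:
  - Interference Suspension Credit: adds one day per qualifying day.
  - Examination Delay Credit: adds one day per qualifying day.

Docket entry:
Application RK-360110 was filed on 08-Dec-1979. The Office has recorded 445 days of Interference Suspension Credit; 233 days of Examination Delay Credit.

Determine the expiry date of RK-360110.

Base term: filing date + 15 years → 8 December 1994.
Interference Suspension Credit: +445 days → 26 February 1996.
Examination Delay Credit: +233 days → 16 October 1996.

1996-10-16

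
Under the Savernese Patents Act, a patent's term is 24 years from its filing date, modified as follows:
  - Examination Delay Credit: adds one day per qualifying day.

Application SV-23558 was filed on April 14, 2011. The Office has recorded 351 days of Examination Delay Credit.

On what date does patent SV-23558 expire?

March 30, 2036

Base term: filing date + 24 years → 14 April 2035.
Examination Delay Credit: +351 days → 30 March 2036.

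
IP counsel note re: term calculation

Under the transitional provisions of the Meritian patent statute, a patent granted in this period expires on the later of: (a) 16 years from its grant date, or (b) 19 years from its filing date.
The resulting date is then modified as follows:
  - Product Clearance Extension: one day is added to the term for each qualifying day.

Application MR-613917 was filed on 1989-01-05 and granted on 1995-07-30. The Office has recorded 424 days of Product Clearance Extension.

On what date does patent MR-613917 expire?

(a) grant + 16 years → 30 July 2011.
(b) filing + 19 years → 5 January 2008.
Later of the two: 30 July 2011.
Product Clearance Extension: +424 days → 26 September 2012.

2012-09-26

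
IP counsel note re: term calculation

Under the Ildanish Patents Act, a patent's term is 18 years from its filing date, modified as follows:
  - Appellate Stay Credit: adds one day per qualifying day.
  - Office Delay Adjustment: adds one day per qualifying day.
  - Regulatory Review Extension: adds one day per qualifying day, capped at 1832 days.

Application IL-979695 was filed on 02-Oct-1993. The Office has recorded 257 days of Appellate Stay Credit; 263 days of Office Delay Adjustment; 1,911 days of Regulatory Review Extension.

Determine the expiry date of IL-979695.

2018-03-11

Base term: filing date + 18 years → 2 October 2011.
Appellate Stay Credit: +257 days → 15 June 2012.
Office Delay Adjustment: +263 days → 5 March 2013.
Regulatory Review Extension: 1911 days claimed exceeds the 1832-day cap, so +1832 days → 11 March 2018.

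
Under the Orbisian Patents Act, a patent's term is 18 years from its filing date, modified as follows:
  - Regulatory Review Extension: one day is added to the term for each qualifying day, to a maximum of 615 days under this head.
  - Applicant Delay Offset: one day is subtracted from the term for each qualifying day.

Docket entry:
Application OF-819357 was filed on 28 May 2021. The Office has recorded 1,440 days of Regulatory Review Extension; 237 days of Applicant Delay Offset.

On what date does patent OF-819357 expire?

Base term: filing date + 18 years → 28 May 2039.
Regulatory Review Extension: 1440 days claimed exceeds the 615-day cap, so +615 days → 1 February 2041.
Applicant Delay Offset: −237 days → 9 June 2040.

June 9, 2040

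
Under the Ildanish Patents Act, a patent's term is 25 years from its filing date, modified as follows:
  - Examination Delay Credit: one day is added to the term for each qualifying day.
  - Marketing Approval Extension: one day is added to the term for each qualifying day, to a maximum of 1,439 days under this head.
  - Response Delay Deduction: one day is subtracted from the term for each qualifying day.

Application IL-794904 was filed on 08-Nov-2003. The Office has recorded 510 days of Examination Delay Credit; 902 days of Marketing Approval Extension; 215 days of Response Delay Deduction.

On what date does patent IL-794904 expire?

Base term: filing date + 25 years → 8 November 2028.
Examination Delay Credit: +510 days → 2 April 2030.
Marketing Approval Extension: 902 days (within the 1439-day cap) → +902 days → 20 September 2032.
Response Delay Deduction: −215 days → 18 February 2032.

2032-02-18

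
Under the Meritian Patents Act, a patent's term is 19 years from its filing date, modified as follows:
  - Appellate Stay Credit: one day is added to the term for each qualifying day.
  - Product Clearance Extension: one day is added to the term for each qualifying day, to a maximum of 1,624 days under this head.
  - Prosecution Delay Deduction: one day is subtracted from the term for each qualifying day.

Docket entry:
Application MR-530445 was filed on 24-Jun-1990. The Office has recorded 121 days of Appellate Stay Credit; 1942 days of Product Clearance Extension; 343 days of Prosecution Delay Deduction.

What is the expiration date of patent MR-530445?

2013-04-26

Base term: filing date + 19 years → 24 June 2009.
Appellate Stay Credit: +121 days → 23 October 2009.
Product Clearance Extension: 1942 days claimed exceeds the 1624-day cap, so +1624 days → 4 April 2014.
Prosecution Delay Deduction: −343 days → 26 April 2013.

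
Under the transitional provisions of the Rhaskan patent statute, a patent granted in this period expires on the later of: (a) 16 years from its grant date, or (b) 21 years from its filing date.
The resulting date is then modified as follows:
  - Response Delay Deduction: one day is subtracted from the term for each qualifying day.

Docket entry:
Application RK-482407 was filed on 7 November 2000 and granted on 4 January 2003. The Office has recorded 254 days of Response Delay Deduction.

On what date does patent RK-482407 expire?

February 26, 2021

(a) grant + 16 years → 4 January 2019.
(b) filing + 21 years → 7 November 2021.
Later of the two: 7 November 2021.
Response Delay Deduction: −254 days → 26 February 2021.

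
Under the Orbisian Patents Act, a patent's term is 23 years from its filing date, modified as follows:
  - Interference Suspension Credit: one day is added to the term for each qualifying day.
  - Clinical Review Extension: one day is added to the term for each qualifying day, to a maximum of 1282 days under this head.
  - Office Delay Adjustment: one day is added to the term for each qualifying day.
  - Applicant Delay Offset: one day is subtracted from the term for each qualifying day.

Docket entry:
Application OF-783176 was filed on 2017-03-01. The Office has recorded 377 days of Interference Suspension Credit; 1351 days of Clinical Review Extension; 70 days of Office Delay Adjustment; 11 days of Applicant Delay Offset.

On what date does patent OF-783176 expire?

Base term: filing date + 23 years → 1 March 2040.
Interference Suspension Credit: +377 days → 13 March 2041.
Clinical Review Extension: 1351 days claimed exceeds the 1282-day cap, so +1282 days → 15 September 2044.
Office Delay Adjustment: +70 days → 24 November 2044.
Applicant Delay Offset: −11 days → 13 November 2044.

November 13, 2044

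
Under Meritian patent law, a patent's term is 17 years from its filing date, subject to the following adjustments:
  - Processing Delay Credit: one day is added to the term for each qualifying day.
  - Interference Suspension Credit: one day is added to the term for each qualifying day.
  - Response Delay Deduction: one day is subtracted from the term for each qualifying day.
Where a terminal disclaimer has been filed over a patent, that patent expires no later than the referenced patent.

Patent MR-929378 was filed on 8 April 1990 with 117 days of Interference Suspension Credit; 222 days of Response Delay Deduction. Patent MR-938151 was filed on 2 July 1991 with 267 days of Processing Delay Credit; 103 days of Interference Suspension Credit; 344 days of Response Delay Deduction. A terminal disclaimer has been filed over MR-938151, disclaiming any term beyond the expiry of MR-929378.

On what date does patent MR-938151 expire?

2006-12-24

Natural term of MR-938151:
  Base: filing + 17 years → 2 July 2008.
  Processing Delay Credit: +267 days → 26 March 2009.
  Interference Suspension Credit: +103 days → 7 July 2009.
  Response Delay Deduction: −344 days → 28 July 2008.
Expiry of referenced patent MR-929378:
  Base: filing + 17 years → 8 April 2007.
  Interference Suspension Credit: +117 days → 3 August 2007.
  Response Delay Deduction: −222 days → 24 December 2006.
Terminal disclaimer: MR-938151 expires on the earlier of 28 July 2008 and 24 December 2006.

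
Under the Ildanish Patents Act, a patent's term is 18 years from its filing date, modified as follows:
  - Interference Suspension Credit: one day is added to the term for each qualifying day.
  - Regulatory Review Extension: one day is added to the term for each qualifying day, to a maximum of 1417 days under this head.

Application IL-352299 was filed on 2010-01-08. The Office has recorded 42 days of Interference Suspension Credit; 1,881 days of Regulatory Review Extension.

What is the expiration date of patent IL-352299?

January 6, 2032

Base term: filing date + 18 years → 8 January 2028.
Interference Suspension Credit: +42 days → 19 February 2028.
Regulatory Review Extension: 1881 days claimed exceeds the 1417-day cap, so +1417 days → 6 January 2032.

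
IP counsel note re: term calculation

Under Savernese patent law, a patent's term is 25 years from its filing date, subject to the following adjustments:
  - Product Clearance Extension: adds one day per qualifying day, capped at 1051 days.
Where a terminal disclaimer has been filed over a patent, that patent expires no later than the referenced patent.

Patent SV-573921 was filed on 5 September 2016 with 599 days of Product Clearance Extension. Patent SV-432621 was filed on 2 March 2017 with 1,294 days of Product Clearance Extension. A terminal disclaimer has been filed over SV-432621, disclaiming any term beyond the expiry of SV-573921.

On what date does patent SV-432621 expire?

Natural term of SV-432621:
  Base: filing + 25 years → 2 March 2042.
  Product Clearance Extension: 1294 days claimed exceeds the 1051-day cap, so +1051 days → 16 January 2045.
Expiry of referenced patent SV-573921:
  Base: filing + 25 years → 5 September 2041.
  Product Clearance Extension: 599 days (within the 1051-day cap) → +599 days → 27 April 2043.
Terminal disclaimer: SV-432621 expires on the earlier of 16 January 2045 and 27 April 2043.

April 27, 2043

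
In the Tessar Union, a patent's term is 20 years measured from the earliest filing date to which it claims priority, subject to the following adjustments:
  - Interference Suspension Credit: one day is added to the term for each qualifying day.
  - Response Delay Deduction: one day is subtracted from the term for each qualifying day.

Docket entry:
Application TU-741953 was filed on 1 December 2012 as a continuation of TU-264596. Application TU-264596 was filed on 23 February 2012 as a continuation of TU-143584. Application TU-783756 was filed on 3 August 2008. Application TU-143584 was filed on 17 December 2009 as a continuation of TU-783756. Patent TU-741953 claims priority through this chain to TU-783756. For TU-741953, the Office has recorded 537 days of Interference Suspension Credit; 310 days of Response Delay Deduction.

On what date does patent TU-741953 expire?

Earliest priority filing: 3 August 2008.
Base term: 3 August 2008 + 20 years → 3 August 2028.
Interference Suspension Credit: +537 days → 22 January 2030.
Response Delay Deduction: −310 days → 18 March 2029.

March 18, 2029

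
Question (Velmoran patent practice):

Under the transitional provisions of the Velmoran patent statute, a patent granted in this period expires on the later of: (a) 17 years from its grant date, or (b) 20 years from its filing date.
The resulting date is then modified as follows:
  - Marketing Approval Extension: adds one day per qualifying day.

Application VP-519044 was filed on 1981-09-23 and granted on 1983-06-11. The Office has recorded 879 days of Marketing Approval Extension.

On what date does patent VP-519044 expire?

(a) grant + 17 years → 11 June 2000.
(b) filing + 20 years → 23 September 2001.
Later of the two: 23 September 2001.
Marketing Approval Extension: +879 days → 19 February 2004.

2004-02-19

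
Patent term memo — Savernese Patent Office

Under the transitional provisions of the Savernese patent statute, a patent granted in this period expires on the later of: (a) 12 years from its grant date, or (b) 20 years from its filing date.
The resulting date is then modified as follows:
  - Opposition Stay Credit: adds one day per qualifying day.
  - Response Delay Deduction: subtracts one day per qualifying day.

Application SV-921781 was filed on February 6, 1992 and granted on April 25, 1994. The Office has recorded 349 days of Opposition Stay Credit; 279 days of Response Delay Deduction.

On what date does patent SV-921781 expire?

April 16, 2012

(a) grant + 12 years → 25 April 2006.
(b) filing + 20 years → 6 February 2012.
Later of the two: 6 February 2012.
Opposition Stay Credit: +349 days → 20 January 2013.
Response Delay Deduction: −279 days → 16 April 2012.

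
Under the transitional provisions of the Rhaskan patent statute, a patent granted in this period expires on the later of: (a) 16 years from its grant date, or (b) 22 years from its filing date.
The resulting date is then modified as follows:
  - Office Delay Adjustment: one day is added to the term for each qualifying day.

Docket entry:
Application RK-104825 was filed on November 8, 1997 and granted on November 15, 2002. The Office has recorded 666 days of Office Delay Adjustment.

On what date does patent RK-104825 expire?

(a) grant + 16 years → 15 November 2018.
(b) filing + 22 years → 8 November 2019.
Later of the two: 8 November 2019.
Office Delay Adjustment: +666 days → 4 September 2021.

2021-09-04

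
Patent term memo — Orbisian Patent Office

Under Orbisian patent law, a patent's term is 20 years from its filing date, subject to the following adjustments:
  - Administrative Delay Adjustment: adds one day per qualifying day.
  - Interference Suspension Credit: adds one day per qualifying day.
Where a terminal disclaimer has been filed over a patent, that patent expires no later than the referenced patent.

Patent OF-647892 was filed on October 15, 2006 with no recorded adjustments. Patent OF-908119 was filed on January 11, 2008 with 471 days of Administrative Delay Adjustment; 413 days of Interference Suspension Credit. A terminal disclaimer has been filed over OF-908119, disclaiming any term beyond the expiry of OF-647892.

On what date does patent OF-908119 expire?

October 15, 2026

Natural term of OF-908119:
  Base: filing + 20 years → 11 January 2028.
  Administrative Delay Adjustment: +471 days → 26 April 2029.
  Interference Suspension Credit: +413 days → 13 June 2030.
Expiry of referenced patent OF-647892:
  Base: filing + 20 years → 15 October 2026.
Terminal disclaimer: OF-908119 expires on the earlier of 13 June 2030 and 15 October 2026.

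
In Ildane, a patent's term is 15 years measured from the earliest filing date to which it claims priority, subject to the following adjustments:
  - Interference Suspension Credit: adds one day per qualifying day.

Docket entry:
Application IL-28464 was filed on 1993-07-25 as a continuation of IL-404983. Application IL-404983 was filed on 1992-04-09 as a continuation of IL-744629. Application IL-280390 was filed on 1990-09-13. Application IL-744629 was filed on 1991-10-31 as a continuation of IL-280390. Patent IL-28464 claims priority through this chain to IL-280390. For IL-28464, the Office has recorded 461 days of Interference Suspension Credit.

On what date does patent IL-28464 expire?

Earliest priority filing: 13 September 1990.
Base term: 13 September 1990 + 15 years → 13 September 2005.
Interference Suspension Credit: +461 days → 18 December 2006.

2006-12-18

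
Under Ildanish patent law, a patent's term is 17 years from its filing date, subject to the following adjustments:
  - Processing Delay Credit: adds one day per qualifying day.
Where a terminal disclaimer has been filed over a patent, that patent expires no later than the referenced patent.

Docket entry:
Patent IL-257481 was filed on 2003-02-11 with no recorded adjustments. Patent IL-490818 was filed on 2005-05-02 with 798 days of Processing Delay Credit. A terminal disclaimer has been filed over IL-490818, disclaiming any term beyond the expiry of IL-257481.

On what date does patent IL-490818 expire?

2020-02-11

Natural term of IL-490818:
  Base: filing + 17 years → 2 May 2022.
  Processing Delay Credit: +798 days → 8 July 2024.
Expiry of referenced patent IL-257481:
  Base: filing + 17 years → 11 February 2020.
Terminal disclaimer: IL-490818 expires on the earlier of 8 July 2024 and 11 February 2020.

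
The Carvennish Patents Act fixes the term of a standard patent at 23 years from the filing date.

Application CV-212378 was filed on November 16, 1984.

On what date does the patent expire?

2007-11-16

Filing date + 23 years → 16 November 2007.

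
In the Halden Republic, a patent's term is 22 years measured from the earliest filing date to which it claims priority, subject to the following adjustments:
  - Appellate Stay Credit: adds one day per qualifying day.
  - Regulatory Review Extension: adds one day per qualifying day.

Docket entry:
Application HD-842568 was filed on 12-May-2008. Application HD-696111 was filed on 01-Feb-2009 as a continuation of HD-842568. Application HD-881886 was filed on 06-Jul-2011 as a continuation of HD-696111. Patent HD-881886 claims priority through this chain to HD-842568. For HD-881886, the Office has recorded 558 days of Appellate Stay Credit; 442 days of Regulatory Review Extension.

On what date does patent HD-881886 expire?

February 5, 2033

Earliest priority filing: 12 May 2008.
Base term: 12 May 2008 + 22 years → 12 May 2030.
Appellate Stay Credit: +558 days → 21 November 2031.
Regulatory Review Extension: +442 days → 5 February 2033.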